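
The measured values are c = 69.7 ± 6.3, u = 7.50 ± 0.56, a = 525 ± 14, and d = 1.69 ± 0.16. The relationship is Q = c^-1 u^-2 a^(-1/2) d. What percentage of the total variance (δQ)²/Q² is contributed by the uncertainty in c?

20.6%

(δQ/Q)² = (-1·δc/c)² + (-2·δu/u)² + (−½·δa/a)² + (1·δd/d)²
  c term: (-1×0.0904)² = 0.00817
  u term: (-2×0.0747)² = 0.0223
  a term: (-0.5×0.0267)² = 0.000178
  d term: (1×0.0947)² = 0.00896
Total = 0.0396. Share from c = 0.00817/0.0396 = 0.206.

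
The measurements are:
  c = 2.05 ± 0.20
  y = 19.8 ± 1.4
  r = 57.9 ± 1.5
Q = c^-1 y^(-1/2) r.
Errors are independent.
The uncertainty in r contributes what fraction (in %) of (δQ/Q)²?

5.87%

(δQ/Q)² = (-1·δc/c)² + (−½·δy/y)² + (1·δr/r)²
  c term: (-1×0.0976)² = 0.00952
  y term: (-0.5×0.0707)² = 0.00125
  r term: (1×0.0259)² = 0.000671
Total = 0.0114. Share from r = 0.000671/0.0114 = 0.0587.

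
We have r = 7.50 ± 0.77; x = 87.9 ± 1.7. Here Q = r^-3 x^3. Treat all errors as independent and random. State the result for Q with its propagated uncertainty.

1610 ± 505

Each factor contributes (exponent × relative error)² to (δQ/Q)²:
  (-3·δr/r)² = (-3×0.103)² = 0.0949;  (3·δx/x)² = (3×0.0193)² = 0.00337
δQ/Q = √(0.0982) = 0.313
Q = 1610, so δQ = 0.313 × 1610 = 505.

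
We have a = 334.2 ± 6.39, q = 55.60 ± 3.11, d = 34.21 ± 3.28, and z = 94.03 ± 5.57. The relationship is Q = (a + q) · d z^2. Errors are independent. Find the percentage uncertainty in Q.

15.3%

Let u = a + q = 389.8. δu = √(δa² + δq²) = √(40.8 + 9.67) = 7.11, so δu/u = 0.0182.
Q is then a monomial in u, d, z:
δQ/Q = √((δu/u)² + (1·δd/d)² + (2·δz/z)²) = √(0.000332 + 0.00919 + 0.0140) = 0.153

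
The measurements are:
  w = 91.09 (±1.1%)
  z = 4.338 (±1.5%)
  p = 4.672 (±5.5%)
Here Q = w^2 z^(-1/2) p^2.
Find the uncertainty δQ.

Q is a product of powers, so relative uncertainties combine in quadrature:
  (2·δw/w)² = (2×0.0110)² = 0.000484;  (−½·δz/z)² = (-0.5×0.0150)² = 5.63e-05;  (2·δp/p)² = (2×0.0550)² = 0.0121
δQ/Q = √(0.0126) = 0.112
Q = 86960, so δQ = 0.112 × 86960 = 9780.

9780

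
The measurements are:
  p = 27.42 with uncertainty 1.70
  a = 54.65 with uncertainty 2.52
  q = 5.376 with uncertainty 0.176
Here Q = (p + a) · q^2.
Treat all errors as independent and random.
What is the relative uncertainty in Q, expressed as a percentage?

Let u = p + a = 82.07. δu = √(δp² + δa²) = √(2.89 + 6.35) = 3.04, so δu/u = 0.0370.
Q is then a monomial in u, q:
δQ/Q = √((δu/u)² + (2·δq/q)²) = √(0.00137 + 0.00429) = 0.0752

7.52%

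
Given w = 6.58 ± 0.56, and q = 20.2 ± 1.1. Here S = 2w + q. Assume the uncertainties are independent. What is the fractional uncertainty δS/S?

0.0471

Each term contributes (cᵢ δxᵢ)² to (δS)²:
  (2·δw)² = 1.25;  (δq)² = 1.21
δS = √(2.46) = 1.57
S = 33.4, so δS/S = 1.57/33.4 = 0.0471.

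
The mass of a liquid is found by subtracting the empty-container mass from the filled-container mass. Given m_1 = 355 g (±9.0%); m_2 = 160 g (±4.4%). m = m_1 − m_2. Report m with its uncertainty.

195 ± 32.7 g

Sums and differences: (δm)² = Σ (cᵢ δxᵢ)².
  (δm_1)² = 1020;  (δm_2)² = 49.6
δm = √(1070) = 32.7 g
m = 195 g.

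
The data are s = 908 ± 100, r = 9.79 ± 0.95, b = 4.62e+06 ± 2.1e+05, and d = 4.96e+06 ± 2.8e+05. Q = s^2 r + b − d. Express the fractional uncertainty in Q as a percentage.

25.5%

Let p = s^2·r = 8.07e+06. δp/p = √((2·δs/s)² + (1·δr/r)²) = √(0.0485 + 0.00942) = 0.241, so δp = 1.94e+06.
Q = p + b − d: δQ = √(δp² + δb² + δd²) = √(3.77e+12 + 4.41e+10 + 7.84e+10) = 1.97e+06
Q = 7.73e+06, so δQ/Q = 1.97e+06/7.73e+06 = 0.255.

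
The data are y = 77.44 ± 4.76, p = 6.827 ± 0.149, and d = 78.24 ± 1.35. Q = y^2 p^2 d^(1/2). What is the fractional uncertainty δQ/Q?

0.131

Products/powers → add relative errors in quadrature, weighted by exponent:
  (2·δy/y)² = (2×0.0615)² = 0.0151;  (2·δp/p)² = (2×0.0218)² = 0.00191;  (½·δd/d)² = (0.5×0.0173)² = 7.44e-05
δQ/Q = √(0.0171) = 0.131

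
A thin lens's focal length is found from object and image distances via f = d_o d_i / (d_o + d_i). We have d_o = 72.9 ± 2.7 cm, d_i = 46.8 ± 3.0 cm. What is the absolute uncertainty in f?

∂f/∂d_o = (d_i/(d_o+d_i))² = 0.153;  ∂f/∂d_i = (d_o/(d_o+d_i))² = 0.371
δf = √((∂f/∂d_o · δd_o)² + (∂f/∂d_i · δd_i)²) = √(0.170 + 1.24) = 1.19 cm

1.19 cm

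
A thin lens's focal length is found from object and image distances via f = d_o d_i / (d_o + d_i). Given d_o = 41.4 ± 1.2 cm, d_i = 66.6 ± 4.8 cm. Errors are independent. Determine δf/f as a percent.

∂f/∂d_o = (d_i/(d_o+d_i))² = 0.380;  ∂f/∂d_i = (d_o/(d_o+d_i))² = 0.147
δf = √((∂f/∂d_o · δd_o)² + (∂f/∂d_i · δd_i)²) = √(0.208 + 0.497) = 0.840 cm
f = 25.5 cm, so δf/f = 0.840/25.5 = 0.0329.

3.29%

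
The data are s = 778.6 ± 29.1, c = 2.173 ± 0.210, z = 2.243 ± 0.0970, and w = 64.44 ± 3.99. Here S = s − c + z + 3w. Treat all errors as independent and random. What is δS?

31.5

Each term contributes (cᵢ δxᵢ)² to (δS)²:
  (δs)² = 847;  (δc)² = 0.0441;  (δz)² = 0.00941;  (3·δw)² = 143
δS = √(990) = 31.5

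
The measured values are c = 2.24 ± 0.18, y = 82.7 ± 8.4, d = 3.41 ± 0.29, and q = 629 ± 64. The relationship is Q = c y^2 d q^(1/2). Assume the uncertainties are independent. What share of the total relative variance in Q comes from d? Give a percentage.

(δQ/Q)² = (1·δc/c)² + (2·δy/y)² + (1·δd/d)² + (½·δq/q)²
  c term: (1×0.0804)² = 0.00646
  y term: (2×0.102)² = 0.0413
  d term: (1×0.0850)² = 0.00723
  q term: (0.5×0.102)² = 0.00259
Total = 0.0575. Share from d = 0.00723/0.0575 = 0.126.

12.6%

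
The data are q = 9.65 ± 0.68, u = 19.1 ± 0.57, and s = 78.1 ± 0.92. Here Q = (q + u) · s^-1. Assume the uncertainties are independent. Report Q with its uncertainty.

Let w = q + u = 28.8. δw = √(δq² + δu²) = √(0.462 + 0.325) = 0.887, so δw/w = 0.0309.
Q is then a monomial in w, s:
δQ/Q = √((δw/w)² + (-1·δs/s)²) = √(0.000952 + 0.000139) = 0.0330
Q = 0.368, so δQ = 0.0330 × 0.368 = 0.0122.

0.368 ± 0.0122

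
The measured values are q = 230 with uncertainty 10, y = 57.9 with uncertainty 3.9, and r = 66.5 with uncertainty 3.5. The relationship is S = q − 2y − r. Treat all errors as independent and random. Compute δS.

13.2

For a sum/difference, combine absolute errors in quadrature:
  (δq)² = 100;  (2·δy)² = 60.8;  (δr)² = 12.2
δS = √(173) = 13.2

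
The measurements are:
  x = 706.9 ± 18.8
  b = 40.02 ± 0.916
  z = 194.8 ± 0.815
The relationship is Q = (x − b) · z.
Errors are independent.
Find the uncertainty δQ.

Let u = x − b = 666.9. δu = √(δx² + δb²) = √(353 + 0.839) = 18.8, so δu/u = 0.0282.
Q is then a monomial in u, z:
δQ/Q = √((δu/u)² + (1·δz/z)²) = √(0.000797 + 1.75e-05) = 0.0285
Q = 129900, so δQ = 0.0285 × 129900 = 3710.

3710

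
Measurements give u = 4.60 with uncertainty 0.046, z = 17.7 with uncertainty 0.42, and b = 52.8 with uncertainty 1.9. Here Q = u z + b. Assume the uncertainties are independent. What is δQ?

2.83

Let p = u·z = 81.4. δp/p = √((1·δu/u)² + (1·δz/z)²) = √(0.000100 + 0.000563) = 0.0257, so δp = 2.10.
Q = p + b: δQ = √(δp² + δb²) = √(4.40 + 3.61) = 2.83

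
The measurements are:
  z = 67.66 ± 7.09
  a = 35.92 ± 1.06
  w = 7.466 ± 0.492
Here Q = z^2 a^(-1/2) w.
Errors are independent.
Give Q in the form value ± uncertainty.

Relative error in a monomial: (δQ/Q)² = Σ (nᵢ · δxᵢ/xᵢ)².
  (2·δz/z)² = (2×0.105)² = 0.0439;  (−½·δa/a)² = (-0.5×0.0295)² = 0.000218;  (1·δw/w)² = (1×0.0659)² = 0.00434
δQ/Q = √(0.0485) = 0.220
Q = 5703, so δQ = 0.220 × 5703 = 1260.

5703 ± 1260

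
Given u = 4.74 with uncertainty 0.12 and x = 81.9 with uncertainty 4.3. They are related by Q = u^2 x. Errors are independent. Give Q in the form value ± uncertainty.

1840 ± 134

Relative error in a monomial: (δQ/Q)² = Σ (nᵢ · δxᵢ/xᵢ)².
  (2·δu/u)² = (2×0.0253)² = 0.00256;  (1·δx/x)² = (1×0.0525)² = 0.00276
δQ/Q = √(0.00532) = 0.0729
Q = 1840, so δQ = 0.0729 × 1840 = 134.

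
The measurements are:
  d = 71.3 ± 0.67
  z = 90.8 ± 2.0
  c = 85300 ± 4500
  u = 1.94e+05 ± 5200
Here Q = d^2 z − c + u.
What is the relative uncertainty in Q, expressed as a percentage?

2.64%

Let p = d^2·z = 4.62e+05. δp/p = √((2·δd/d)² + (1·δz/z)²) = √(0.000353 + 0.000485) = 0.0290, so δp = 13400.
Q = p − c + u: δQ = √(δp² + δc² + δu²) = √(1.79e+08 + 2.02e+07 + 2.7e+07) = 15000
Q = 5.7e+05, so δQ/Q = 15000/5.7e+05 = 0.0264.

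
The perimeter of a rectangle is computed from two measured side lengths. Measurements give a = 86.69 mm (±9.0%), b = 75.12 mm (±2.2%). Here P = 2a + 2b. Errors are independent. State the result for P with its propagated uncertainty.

Absolute uncertainties add in quadrature for a linear combination:
  (2·δa)² = 243;  (2·δb)² = 10.9
δP = √(254) = 16.0 mm
P = 323.6 mm.

323.6 ± 16.0 mm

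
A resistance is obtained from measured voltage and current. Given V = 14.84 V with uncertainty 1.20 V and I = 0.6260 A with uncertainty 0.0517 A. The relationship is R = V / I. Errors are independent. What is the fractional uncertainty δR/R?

Each factor contributes (exponent × relative error)² to (δR/R)²:
  (1·δV/V)² = (1×0.0809)² = 0.00654;  (-1·δI/I)² = (-1×0.0826)² = 0.00682
δR/R = √(0.0134) = 0.116

0.116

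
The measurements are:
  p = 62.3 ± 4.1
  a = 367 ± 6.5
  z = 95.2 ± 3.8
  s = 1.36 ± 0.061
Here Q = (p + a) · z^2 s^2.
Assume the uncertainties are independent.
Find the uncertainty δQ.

Let u = p + a = 429. δu = √(δp² + δa²) = √(16.8 + 42.2) = 7.69, so δu/u = 0.0179.
Q is then a monomial in u, z, s:
δQ/Q = √((δu/u)² + (2·δz/z)² + (2·δs/s)²) = √(0.000320 + 0.00637 + 0.00805) = 0.121
Q = 7.2e+06, so δQ = 0.121 × 7.2e+06 = 8.74e+05.

8.74e+05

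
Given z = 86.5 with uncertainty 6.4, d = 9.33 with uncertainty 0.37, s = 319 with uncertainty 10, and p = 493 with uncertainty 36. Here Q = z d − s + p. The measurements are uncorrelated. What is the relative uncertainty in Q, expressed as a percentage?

7.89%

Let w = z·d = 807. δw/w = √((1·δz/z)² + (1·δd/d)²) = √(0.00547 + 0.00157) = 0.0839, so δw = 67.7.
Q = w − s + p: δQ = √(δw² + δs² + δp²) = √(4590 + 100 + 1300) = 77.4
Q = 981, so δQ/Q = 77.4/981 = 0.0789.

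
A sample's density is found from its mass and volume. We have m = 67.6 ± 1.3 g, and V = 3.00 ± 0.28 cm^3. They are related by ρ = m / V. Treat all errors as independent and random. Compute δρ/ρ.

0.0953

Since ρ is a product/quotient, work with relative uncertainties:
  (1·δm/m)² = (1×0.0192)² = 0.000370;  (-1·δV/V)² = (-1×0.0933)² = 0.00871
δρ/ρ = √(0.00908) = 0.0953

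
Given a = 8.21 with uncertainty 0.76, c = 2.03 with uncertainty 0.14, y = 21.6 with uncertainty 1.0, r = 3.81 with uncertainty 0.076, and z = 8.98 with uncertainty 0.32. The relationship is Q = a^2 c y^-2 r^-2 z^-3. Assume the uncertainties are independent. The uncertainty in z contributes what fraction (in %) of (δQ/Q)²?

(δQ/Q)² = (2·δa/a)² + (1·δc/c)² + (-2·δy/y)² + (-2·δr/r)² + (-3·δz/z)²
  a term: (2×0.0926)² = 0.0343
  c term: (1×0.0690)² = 0.00476
  y term: (-2×0.0463)² = 0.00857
  r term: (-2×0.0199)² = 0.00159
  z term: (-3×0.0356)² = 0.0114
Total = 0.0606. Share from z = 0.0114/0.0606 = 0.189.

18.9%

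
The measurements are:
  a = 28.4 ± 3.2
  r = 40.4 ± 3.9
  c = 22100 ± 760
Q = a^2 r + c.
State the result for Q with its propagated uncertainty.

Let p = a^2·r = 32600. δp/p = √((2·δa/a)² + (1·δr/r)²) = √(0.0508 + 0.00932) = 0.245, so δp = 7990.
Q = p + c: δQ = √(δp² + δc²) = √(6.38e+07 + 5.78e+05) = 8020
Q = 54700.

54700 ± 8020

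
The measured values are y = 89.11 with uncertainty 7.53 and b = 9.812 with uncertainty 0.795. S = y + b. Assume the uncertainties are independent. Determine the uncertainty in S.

Sums and differences: (δS)² = Σ (cᵢ δxᵢ)².
  (δy)² = 56.7;  (δb)² = 0.632
δS = √(57.3) = 7.57

7.57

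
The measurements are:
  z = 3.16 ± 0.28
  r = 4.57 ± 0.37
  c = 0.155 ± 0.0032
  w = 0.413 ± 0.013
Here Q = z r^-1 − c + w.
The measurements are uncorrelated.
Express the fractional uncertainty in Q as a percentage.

8.85%

Let p = z·r^-1 = 0.691. δp/p = √((1·δz/z)² + (-1·δr/r)²) = √(0.00785 + 0.00655) = 0.120, so δp = 0.0830.
Q = p − c + w: δQ = √(δp² + δc² + δw²) = √(0.00689 + 1.02e-05 + 0.000169) = 0.0841
Q = 0.949, so δQ/Q = 0.0841/0.949 = 0.0885.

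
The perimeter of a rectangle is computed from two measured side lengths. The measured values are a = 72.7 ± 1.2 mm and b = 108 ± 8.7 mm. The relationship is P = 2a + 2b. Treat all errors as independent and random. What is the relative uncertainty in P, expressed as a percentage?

Absolute uncertainties add in quadrature for a linear combination:
  (2·δa)² = 5.76;  (2·δb)² = 303
δP = √(309) = 17.6 mm
P = 361 mm, so δP/P = 17.6/361 = 0.0486.

4.86%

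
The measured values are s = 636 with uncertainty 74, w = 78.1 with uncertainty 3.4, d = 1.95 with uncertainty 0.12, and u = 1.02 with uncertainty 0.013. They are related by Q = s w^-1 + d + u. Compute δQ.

Let p = s·w^-1 = 8.14. δp/p = √((1·δs/s)² + (-1·δw/w)²) = √(0.0135 + 0.00190) = 0.124, so δp = 1.01.
Q = p + d + u: δQ = √(δp² + δd² + δu²) = √(1.02 + 0.0144 + 0.000169) = 1.02

1.02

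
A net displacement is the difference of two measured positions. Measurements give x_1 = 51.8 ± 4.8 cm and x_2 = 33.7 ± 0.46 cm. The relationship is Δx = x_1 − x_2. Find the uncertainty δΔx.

4.82 cm

Each term contributes (cᵢ δxᵢ)² to (δΔx)²:
  (δx_1)² = 23.0;  (δx_2)² = 0.212
δΔx = √(23.3) = 4.82 cm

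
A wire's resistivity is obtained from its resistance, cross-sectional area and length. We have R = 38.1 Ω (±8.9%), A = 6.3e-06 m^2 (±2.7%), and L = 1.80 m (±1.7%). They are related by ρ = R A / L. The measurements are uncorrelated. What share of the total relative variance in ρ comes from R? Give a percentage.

88.6%

(δρ/ρ)² = (1·δR/R)² + (1·δA/A)² + (-1·δL/L)²
  R term: (1×0.0890)² = 0.00792
  A term: (1×0.0270)² = 0.000729
  L term: (-1×0.0170)² = 0.000289
Total = 0.00894. Share from R = 0.00792/0.00894 = 0.886.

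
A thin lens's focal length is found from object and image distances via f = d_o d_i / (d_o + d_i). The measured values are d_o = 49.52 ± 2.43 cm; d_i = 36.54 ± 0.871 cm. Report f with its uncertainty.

21.03 ± 0.524 cm

∂f/∂d_o = (d_i/(d_o+d_i))² = 0.180;  ∂f/∂d_i = (d_o/(d_o+d_i))² = 0.331
δf = √((∂f/∂d_o · δd_o)² + (∂f/∂d_i · δd_i)²) = √(0.192 + 0.0832) = 0.524 cm
f = 21.03 cm.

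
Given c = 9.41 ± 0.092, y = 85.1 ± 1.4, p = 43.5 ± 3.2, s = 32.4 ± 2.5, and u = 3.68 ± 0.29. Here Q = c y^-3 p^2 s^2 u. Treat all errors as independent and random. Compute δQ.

26.0

For a monomial Q ∝ c, y^-3, p^2, s^2, u, fractional errors add in quadrature:
  (1·δc/c)² = (1×0.00978)² = 9.56e-05;  (-3·δy/y)² = (-3×0.0165)² = 0.00244;  (2·δp/p)² = (2×0.0736)² = 0.0216;  (2·δs/s)² = (2×0.0772)² = 0.0238;  (1·δu/u)² = (1×0.0788)² = 0.00621
δQ/Q = √(0.0542) = 0.233
Q = 112, so δQ = 0.233 × 112 = 26.0.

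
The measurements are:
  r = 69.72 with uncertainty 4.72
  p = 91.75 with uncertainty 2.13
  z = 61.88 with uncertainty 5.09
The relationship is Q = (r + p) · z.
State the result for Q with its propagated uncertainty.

Let u = r + p = 161.5. δu = √(δr² + δp²) = √(22.3 + 4.54) = 5.18, so δu/u = 0.0321.
Q is then a monomial in u, z:
δQ/Q = √((δu/u)² + (1·δz/z)²) = √(0.00103 + 0.00677) = 0.0883
Q = 9992, so δQ = 0.0883 × 9992 = 882.

9992 ± 882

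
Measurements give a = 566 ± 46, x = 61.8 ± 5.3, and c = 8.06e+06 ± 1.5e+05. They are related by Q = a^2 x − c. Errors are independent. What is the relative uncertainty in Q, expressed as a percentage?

31.0%

Let p = a^2·x = 1.98e+07. δp/p = √((2·δa/a)² + (1·δx/x)²) = √(0.0264 + 0.00735) = 0.184, so δp = 3.64e+06.
Q = p − c: δQ = √(δp² + δc²) = √(1.32e+13 + 2.25e+10) = 3.64e+06
Q = 1.17e+07, so δQ/Q = 3.64e+06/1.17e+07 = 0.310.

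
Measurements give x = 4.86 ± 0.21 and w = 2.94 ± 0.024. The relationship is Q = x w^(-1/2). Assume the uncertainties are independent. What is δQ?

0.123

Since Q is a product/quotient, work with relative uncertainties:
  (1·δx/x)² = (1×0.0432)² = 0.00187;  (−½·δw/w)² = (-0.5×0.00816)² = 1.67e-05
δQ/Q = √(0.00188) = 0.0434
Q = 2.83, so δQ = 0.0434 × 2.83 = 0.123.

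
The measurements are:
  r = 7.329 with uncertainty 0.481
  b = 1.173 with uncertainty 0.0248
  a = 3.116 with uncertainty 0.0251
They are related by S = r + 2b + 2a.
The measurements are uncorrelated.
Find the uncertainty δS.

0.486

For a sum/difference, combine absolute errors in quadrature:
  (δr)² = 0.231;  (2·δb)² = 0.00246;  (2·δa)² = 0.00252
δS = √(0.236) = 0.486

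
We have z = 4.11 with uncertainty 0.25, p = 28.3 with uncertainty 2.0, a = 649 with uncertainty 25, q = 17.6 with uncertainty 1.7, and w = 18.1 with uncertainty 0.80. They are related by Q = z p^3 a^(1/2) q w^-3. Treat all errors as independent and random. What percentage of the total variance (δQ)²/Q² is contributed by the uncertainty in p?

(δQ/Q)² = (1·δz/z)² + (3·δp/p)² + (½·δa/a)² + (1·δq/q)² + (-3·δw/w)²
  z term: (1×0.0608)² = 0.00370
  p term: (3×0.0707)² = 0.0449
  a term: (0.5×0.0385)² = 0.000371
  q term: (1×0.0966)² = 0.00933
  w term: (-3×0.0442)² = 0.0176
Total = 0.0759. Share from p = 0.0449/0.0759 = 0.592.

59.2%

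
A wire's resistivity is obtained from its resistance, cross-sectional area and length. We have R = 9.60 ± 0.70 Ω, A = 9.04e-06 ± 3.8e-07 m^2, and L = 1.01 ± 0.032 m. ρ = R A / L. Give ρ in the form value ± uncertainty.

(8.59 ± 0.773) × 10^-5 Ω·m

For a monomial ρ ∝ R, A, L^-1, fractional errors add in quadrature:
  (1·δR/R)² = (1×0.0729)² = 0.00532;  (1·δA/A)² = (1×0.0420)² = 0.00177;  (-1·δL/L)² = (-1×0.0317)² = 0.00100
δρ/ρ = √(0.00809) = 0.0899
ρ = 8.59e-05 Ω·m, so δρ = 0.0899 × 8.59e-05 = 7.73e-06 Ω·m.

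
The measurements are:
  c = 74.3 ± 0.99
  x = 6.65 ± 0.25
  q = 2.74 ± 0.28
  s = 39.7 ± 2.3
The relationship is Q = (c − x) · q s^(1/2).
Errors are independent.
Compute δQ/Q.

0.107

Let u = c − x = 67.6. δu = √(δc² + δx²) = √(0.980 + 0.0625) = 1.02, so δu/u = 0.0151.
Q is then a monomial in u, q, s:
δQ/Q = √((δu/u)² + (1·δq/q)² + (½·δs/s)²) = √(0.000228 + 0.0104 + 0.000839) = 0.107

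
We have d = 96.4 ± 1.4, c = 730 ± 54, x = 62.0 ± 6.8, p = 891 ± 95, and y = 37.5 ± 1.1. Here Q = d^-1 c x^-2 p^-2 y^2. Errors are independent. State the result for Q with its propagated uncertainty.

Each factor contributes (exponent × relative error)² to (δQ/Q)²:
  (-1·δd/d)² = (-1×0.0145)² = 0.000211;  (1·δc/c)² = (1×0.0740)² = 0.00547;  (-2·δx/x)² = (-2×0.110)² = 0.0481;  (-2·δp/p)² = (-2×0.107)² = 0.0455;  (2·δy/y)² = (2×0.0293)² = 0.00344
δQ/Q = √(0.103) = 0.320
Q = 3.49e-06, so δQ = 0.320 × 3.49e-06 = 1.12e-06.

(3.49 ± 1.12) × 10^-6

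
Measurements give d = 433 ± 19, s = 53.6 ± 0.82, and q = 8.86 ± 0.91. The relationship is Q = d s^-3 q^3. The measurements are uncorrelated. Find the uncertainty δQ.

Relative error in a monomial: (δQ/Q)² = Σ (nᵢ · δxᵢ/xᵢ)².
  (1·δd/d)² = (1×0.0439)² = 0.00193;  (-3·δs/s)² = (-3×0.0153)² = 0.00211;  (3·δq/q)² = (3×0.103)² = 0.0949
δQ/Q = √(0.0990) = 0.315
Q = 1.96, so δQ = 0.315 × 1.96 = 0.615.

0.615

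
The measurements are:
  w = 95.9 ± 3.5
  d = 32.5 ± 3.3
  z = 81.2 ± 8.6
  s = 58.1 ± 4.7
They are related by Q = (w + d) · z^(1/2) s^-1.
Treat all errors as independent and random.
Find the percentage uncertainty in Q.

10.4%

Let u = w + d = 128. δu = √(δw² + δd²) = √(12.2 + 10.9) = 4.81, so δu/u = 0.0375.
Q is then a monomial in u, z, s:
δQ/Q = √((δu/u)² + (½·δz/z)² + (-1·δs/s)²) = √(0.00140 + 0.00280 + 0.00654) = 0.104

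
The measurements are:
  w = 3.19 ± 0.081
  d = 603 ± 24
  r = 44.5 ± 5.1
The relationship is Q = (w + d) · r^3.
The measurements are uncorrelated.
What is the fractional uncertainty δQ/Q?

Let u = w + d = 606. δu = √(δw² + δd²) = √(0.00656 + 576) = 24.0, so δu/u = 0.0396.
Q is then a monomial in u, r:
δQ/Q = √((δu/u)² + (3·δr/r)²) = √(0.00157 + 0.118) = 0.346

0.346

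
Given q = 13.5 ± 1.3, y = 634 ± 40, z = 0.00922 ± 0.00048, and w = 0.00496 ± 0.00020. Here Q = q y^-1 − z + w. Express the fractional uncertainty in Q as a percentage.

14.7%

Let p = q·y^-1 = 0.0213. δp/p = √((1·δq/q)² + (-1·δy/y)²) = √(0.00927 + 0.00398) = 0.115, so δp = 0.00245.
Q = p − z + w: δQ = √(δp² + δz² + δw²) = √(6.01e-06 + 2.3e-07 + 4e-08) = 0.00251
Q = 0.0170, so δQ/Q = 0.00251/0.0170 = 0.147.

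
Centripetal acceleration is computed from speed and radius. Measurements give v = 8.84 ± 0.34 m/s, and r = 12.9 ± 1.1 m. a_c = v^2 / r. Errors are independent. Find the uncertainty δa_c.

Relative error in a monomial: (δa_c/a_c)² = Σ (nᵢ · δxᵢ/xᵢ)².
  (2·δv/v)² = (2×0.0385)² = 0.00592;  (-1·δr/r)² = (-1×0.0853)² = 0.00727
δa_c/a_c = √(0.0132) = 0.115
a_c = 6.06 m/s^2, so δa_c = 0.115 × 6.06 = 0.696 m/s^2.

0.696 m/s^2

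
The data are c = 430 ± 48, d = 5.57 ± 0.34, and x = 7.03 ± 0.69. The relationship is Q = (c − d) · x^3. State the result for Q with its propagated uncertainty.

(1.47 ± 0.465) × 10^5

Let u = c − d = 424. δu = √(δc² + δd²) = √(2300 + 0.116) = 48.0, so δu/u = 0.113.
Q is then a monomial in u, x:
δQ/Q = √((δu/u)² + (3·δx/x)²) = √(0.0128 + 0.0867) = 0.315
Q = 1.47e+05, so δQ = 0.315 × 1.47e+05 = 46500.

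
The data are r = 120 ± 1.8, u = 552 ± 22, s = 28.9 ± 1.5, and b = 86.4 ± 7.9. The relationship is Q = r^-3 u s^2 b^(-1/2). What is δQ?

0.00368

Products/powers → add relative errors in quadrature, weighted by exponent:
  (-3·δr/r)² = (-3×0.0150)² = 0.00203;  (1·δu/u)² = (1×0.0399)² = 0.00159;  (2·δs/s)² = (2×0.0519)² = 0.0108;  (−½·δb/b)² = (-0.5×0.0914)² = 0.00209
δQ/Q = √(0.0165) = 0.128
Q = 0.0287, so δQ = 0.128 × 0.0287 = 0.00368.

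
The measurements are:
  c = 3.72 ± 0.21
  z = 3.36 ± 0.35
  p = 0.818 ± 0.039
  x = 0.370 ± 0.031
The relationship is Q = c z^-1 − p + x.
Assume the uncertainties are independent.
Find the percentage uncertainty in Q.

21.3%

Let w = c·z^-1 = 1.11. δw/w = √((1·δc/c)² + (-1·δz/z)²) = √(0.00319 + 0.0109) = 0.118, so δw = 0.131.
Q = w − p + x: δQ = √(δw² + δp² + δx²) = √(0.0172 + 0.00152 + 0.000961) = 0.140
Q = 0.659, so δQ/Q = 0.140/0.659 = 0.213.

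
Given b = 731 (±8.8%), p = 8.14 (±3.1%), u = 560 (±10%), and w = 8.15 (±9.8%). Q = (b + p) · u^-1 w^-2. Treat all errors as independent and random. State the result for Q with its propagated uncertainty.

0.0199 ± 0.00470

Let h = b + p = 739. δh = √(δb² + δp²) = √(4140 + 0.0637) = 64.3, so δh/h = 0.0870.
Q is then a monomial in h, u, w:
δQ/Q = √((δh/h)² + (-1·δu/u)² + (-2·δw/w)²) = √(0.00757 + 0.0100 + 0.0384) = 0.237
Q = 0.0199, so δQ = 0.237 × 0.0199 = 0.00470.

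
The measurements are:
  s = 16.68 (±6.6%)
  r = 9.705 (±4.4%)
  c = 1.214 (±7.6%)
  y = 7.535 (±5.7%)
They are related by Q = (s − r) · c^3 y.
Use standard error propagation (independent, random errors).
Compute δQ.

27.2

Let u = s − r = 6.975. δu = √(δs² + δr²) = √(1.21 + 0.182) = 1.18, so δu/u = 0.169.
Q is then a monomial in u, c, y:
δQ/Q = √((δu/u)² + (3·δc/c)² + (1·δy/y)²) = √(0.0287 + 0.0520 + 0.00325) = 0.290
Q = 94.03, so δQ = 0.290 × 94.03 = 27.2.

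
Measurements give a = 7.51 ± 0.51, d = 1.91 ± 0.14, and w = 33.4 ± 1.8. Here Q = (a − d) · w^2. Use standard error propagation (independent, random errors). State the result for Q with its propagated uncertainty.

Let u = a − d = 5.60. δu = √(δa² + δd²) = √(0.260 + 0.0196) = 0.529, so δu/u = 0.0944.
Q is then a monomial in u, w:
δQ/Q = √((δu/u)² + (2·δw/w)²) = √(0.00892 + 0.0116) = 0.143
Q = 6250, so δQ = 0.143 × 6250 = 895.

6250 ± 895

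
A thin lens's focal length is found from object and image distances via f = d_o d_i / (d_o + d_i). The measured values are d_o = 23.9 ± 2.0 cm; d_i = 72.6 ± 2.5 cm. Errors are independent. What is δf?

∂f/∂d_o = (d_i/(d_o+d_i))² = 0.566;  ∂f/∂d_i = (d_o/(d_o+d_i))² = 0.0613
δf = √((∂f/∂d_o · δd_o)² + (∂f/∂d_i · δd_i)²) = √(1.28 + 0.0235) = 1.14 cm

1.14 cm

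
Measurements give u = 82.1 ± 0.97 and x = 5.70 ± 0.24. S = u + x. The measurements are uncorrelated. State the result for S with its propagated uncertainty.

87.8 ± 0.999

For a sum/difference, combine absolute errors in quadrature:
  (δu)² = 0.941;  (δx)² = 0.0576
δS = √(0.998) = 0.999
S = 87.8.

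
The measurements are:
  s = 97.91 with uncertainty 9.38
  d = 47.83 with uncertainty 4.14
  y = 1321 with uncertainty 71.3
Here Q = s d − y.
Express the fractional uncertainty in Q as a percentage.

Let p = s·d = 4683. δp/p = √((1·δs/s)² + (1·δd/d)²) = √(0.00918 + 0.00749) = 0.129, so δp = 605.
Q = p − y: δQ = √(δp² + δy²) = √(3.66e+05 + 5080) = 609
Q = 3362, so δQ/Q = 609/3362 = 0.181.

18.1%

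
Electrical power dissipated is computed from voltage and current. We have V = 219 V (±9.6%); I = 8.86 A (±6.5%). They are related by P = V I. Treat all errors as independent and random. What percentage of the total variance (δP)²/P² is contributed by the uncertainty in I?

(δP/P)² = (1·δV/V)² + (1·δI/I)²
  V term: (1×0.0960)² = 0.00922
  I term: (1×0.0650)² = 0.00423
Total = 0.0134. Share from I = 0.00423/0.0134 = 0.314.

31.4%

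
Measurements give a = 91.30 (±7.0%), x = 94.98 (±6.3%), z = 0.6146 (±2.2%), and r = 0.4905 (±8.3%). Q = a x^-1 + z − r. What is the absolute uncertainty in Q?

0.100

Let p = a·x^-1 = 0.9613. δp/p = √((1·δa/a)² + (-1·δx/x)²) = √(0.00490 + 0.00397) = 0.0942, so δp = 0.0905.
Q = p + z − r: δQ = √(δp² + δz² + δr²) = √(0.00820 + 0.000183 + 0.00166) = 0.100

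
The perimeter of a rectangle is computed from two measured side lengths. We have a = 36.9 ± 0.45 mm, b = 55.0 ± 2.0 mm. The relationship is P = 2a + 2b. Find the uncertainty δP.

4.10 mm

P is a linear combination, so absolute uncertainties add in quadrature:
  (2·δa)² = 0.810;  (2·δb)² = 16.0
δP = √(16.8) = 4.10 mm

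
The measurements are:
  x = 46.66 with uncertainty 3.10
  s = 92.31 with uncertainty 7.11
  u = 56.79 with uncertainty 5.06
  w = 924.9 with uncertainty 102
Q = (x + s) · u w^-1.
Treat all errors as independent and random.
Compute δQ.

Let h = x + s = 139.0. δh = √(δx² + δs²) = √(9.61 + 50.6) = 7.76, so δh/h = 0.0558.
Q is then a monomial in h, u, w:
δQ/Q = √((δh/h)² + (1·δu/u)² + (-1·δw/w)²) = √(0.00312 + 0.00794 + 0.0122) = 0.152
Q = 8.533, so δQ = 0.152 × 8.533 = 1.30.

1.30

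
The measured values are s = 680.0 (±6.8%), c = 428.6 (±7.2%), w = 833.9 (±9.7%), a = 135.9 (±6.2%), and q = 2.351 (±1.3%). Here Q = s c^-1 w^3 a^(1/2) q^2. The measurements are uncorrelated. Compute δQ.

1.84e+10

Since Q is a product/quotient, work with relative uncertainties:
  (1·δs/s)² = (1×0.0680)² = 0.00462;  (-1·δc/c)² = (-1×0.0720)² = 0.00518;  (3·δw/w)² = (3×0.0970)² = 0.0847;  (½·δa/a)² = (0.5×0.0620)² = 0.000961;  (2·δq/q)² = (2×0.0130)² = 0.000676
δQ/Q = √(0.0961) = 0.310
Q = 5.928e+10, so δQ = 0.310 × 5.928e+10 = 1.84e+10.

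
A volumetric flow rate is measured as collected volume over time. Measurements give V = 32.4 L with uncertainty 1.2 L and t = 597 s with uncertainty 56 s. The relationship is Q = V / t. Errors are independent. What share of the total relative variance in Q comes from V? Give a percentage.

(δQ/Q)² = (1·δV/V)² + (-1·δt/t)²
  V term: (1×0.0370)² = 0.00137
  t term: (-1×0.0938)² = 0.00880
Total = 0.0102. Share from V = 0.00137/0.0102 = 0.135.

13.5%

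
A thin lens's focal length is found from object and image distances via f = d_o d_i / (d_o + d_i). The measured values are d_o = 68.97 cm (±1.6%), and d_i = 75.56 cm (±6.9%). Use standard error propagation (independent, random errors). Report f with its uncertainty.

36.06 ± 1.22 cm

∂f/∂d_o = (d_i/(d_o+d_i))² = 0.273;  ∂f/∂d_i = (d_o/(d_o+d_i))² = 0.228
δf = √((∂f/∂d_o · δd_o)² + (∂f/∂d_i · δd_i)²) = √(0.0910 + 1.41) = 1.22 cm
f = 36.06 cm.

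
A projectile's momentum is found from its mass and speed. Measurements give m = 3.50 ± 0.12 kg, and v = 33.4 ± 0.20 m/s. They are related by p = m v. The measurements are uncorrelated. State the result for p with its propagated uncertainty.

117 ± 4.07 kg·m/s

p is a product of powers, so relative uncertainties combine in quadrature:
  (1·δm/m)² = (1×0.0343)² = 0.00118;  (1·δv/v)² = (1×0.00599)² = 3.59e-05
δp/p = √(0.00121) = 0.0348
p = 117 kg·m/s, so δp = 0.0348 × 117 = 4.07 kg·m/s.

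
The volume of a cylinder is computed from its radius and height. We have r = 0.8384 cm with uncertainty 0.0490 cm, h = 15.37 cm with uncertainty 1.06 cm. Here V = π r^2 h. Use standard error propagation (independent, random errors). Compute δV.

V is a product of powers, so relative uncertainties combine in quadrature:
  (2·δr/r)² = (2×0.0584)² = 0.0137;  (1·δh/h)² = (1×0.0690)² = 0.00476
δV/V = √(0.0184) = 0.136
V = 33.94 cm^3, so δV = 0.136 × 33.94 = 4.61 cm^3.

4.61 cm^3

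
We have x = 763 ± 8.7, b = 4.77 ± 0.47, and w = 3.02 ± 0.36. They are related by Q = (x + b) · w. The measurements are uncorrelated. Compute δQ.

278

Let u = x + b = 768. δu = √(δx² + δb²) = √(75.7 + 0.221) = 8.71, so δu/u = 0.0113.
Q is then a monomial in u, w:
δQ/Q = √((δu/u)² + (1·δw/w)²) = √(0.000129 + 0.0142) = 0.120
Q = 2320, so δQ = 0.120 × 2320 = 278.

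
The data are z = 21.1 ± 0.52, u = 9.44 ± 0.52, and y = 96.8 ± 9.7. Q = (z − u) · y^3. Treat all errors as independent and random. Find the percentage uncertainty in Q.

Let w = z − u = 11.7. δw = √(δz² + δu²) = √(0.270 + 0.270) = 0.735, so δw/w = 0.0631.
Q is then a monomial in w, y:
δQ/Q = √((δw/w)² + (3·δy/y)²) = √(0.00398 + 0.0904) = 0.307

30.7%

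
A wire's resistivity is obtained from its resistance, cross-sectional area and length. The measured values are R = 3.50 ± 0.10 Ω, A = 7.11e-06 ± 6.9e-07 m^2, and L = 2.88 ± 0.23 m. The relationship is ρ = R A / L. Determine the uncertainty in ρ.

Products/powers → add relative errors in quadrature, weighted by exponent:
  (1·δR/R)² = (1×0.0286)² = 0.000816;  (1·δA/A)² = (1×0.0970)² = 0.00942;  (-1·δL/L)² = (-1×0.0799)² = 0.00638
δρ/ρ = √(0.0166) = 0.129
ρ = 8.64e-06 Ω·m, so δρ = 0.129 × 8.64e-06 = 1.11e-06 Ω·m.

1.11e-06 Ω·m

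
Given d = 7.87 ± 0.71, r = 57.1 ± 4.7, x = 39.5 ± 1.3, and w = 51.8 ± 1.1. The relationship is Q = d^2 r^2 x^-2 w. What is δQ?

1700

Since Q is a product/quotient, work with relative uncertainties:
  (2·δd/d)² = (2×0.0902)² = 0.0326;  (2·δr/r)² = (2×0.0823)² = 0.0271;  (-2·δx/x)² = (-2×0.0329)² = 0.00433;  (1·δw/w)² = (1×0.0212)² = 0.000451
δQ/Q = √(0.0644) = 0.254
Q = 6700, so δQ = 0.254 × 6700 = 1700.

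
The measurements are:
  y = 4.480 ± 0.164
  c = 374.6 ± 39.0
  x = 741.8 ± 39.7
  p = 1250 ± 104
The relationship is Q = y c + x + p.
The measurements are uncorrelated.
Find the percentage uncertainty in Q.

5.89%

Let w = y·c = 1678. δw/w = √((1·δy/y)² + (1·δc/c)²) = √(0.00134 + 0.0108) = 0.110, so δw = 185.
Q = w + x + p: δQ = √(δw² + δx² + δp²) = √(34300 + 1580 + 10800) = 216
Q = 3670, so δQ/Q = 216/3670 = 0.0589.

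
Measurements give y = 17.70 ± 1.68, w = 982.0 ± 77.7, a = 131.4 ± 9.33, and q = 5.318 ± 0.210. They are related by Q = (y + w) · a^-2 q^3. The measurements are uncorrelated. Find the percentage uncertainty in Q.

Let u = y + w = 999.7. δu = √(δy² + δw²) = √(2.82 + 6040) = 77.7, so δu/u = 0.0777.
Q is then a monomial in u, a, q:
δQ/Q = √((δu/u)² + (-2·δa/a)² + (3·δq/q)²) = √(0.00604 + 0.0202 + 0.0140) = 0.201

20.1%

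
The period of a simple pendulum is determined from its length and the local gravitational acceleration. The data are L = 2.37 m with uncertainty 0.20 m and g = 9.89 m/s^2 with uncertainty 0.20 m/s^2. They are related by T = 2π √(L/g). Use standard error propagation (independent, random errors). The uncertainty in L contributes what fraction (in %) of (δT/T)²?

94.6%

(δT/T)² = (½·δL/L)² + (−½·δg/g)²
  L term: (0.5×0.0844)² = 0.00178
  g term: (-0.5×0.0202)² = 0.000102
Total = 0.00188. Share from L = 0.00178/0.00188 = 0.946.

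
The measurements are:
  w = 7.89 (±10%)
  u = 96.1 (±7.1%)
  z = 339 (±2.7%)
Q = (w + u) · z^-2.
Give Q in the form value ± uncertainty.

Let h = w + u = 104. δh = √(δw² + δu²) = √(0.623 + 46.6) = 6.87, so δh/h = 0.0661.
Q is then a monomial in h, z:
δQ/Q = √((δh/h)² + (-2·δz/z)²) = √(0.00436 + 0.00292) = 0.0853
Q = 0.000905, so δQ = 0.0853 × 0.000905 = 7.72e-05.

(9.05 ± 0.772) × 10^-4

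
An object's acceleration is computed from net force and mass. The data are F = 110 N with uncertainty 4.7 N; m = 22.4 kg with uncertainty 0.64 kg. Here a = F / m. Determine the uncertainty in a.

Relative error in a monomial: (δa/a)² = Σ (nᵢ · δxᵢ/xᵢ)².
  (1·δF/F)² = (1×0.0427)² = 0.00183;  (-1·δm/m)² = (-1×0.0286)² = 0.000816
δa/a = √(0.00264) = 0.0514
a = 4.91 m/s^2, so δa = 0.0514 × 4.91 = 0.252 m/s^2.

0.252 m/s^2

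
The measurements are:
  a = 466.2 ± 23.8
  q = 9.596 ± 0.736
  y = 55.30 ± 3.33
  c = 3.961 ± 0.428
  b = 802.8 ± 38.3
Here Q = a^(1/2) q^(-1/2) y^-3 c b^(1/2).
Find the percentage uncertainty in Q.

21.7%

For a monomial Q ∝ a^(1/2), q^(-1/2), y^-3, c, b^(1/2), fractional errors add in quadrature:
  (½·δa/a)² = (0.5×0.0511)² = 0.000652;  (−½·δq/q)² = (-0.5×0.0767)² = 0.00147;  (-3·δy/y)² = (-3×0.0602)² = 0.0326;  (1·δc/c)² = (1×0.108)² = 0.0117;  (½·δb/b)² = (0.5×0.0477)² = 0.000569
δQ/Q = √(0.0470) = 0.217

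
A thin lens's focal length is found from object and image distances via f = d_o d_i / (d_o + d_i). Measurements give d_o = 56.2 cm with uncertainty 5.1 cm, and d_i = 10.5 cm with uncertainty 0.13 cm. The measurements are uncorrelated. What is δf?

∂f/∂d_o = (d_i/(d_o+d_i))² = 0.0248;  ∂f/∂d_i = (d_o/(d_o+d_i))² = 0.710
δf = √((∂f/∂d_o · δd_o)² + (∂f/∂d_i · δd_i)²) = √(0.0160 + 0.00852) = 0.156 cm

0.156 cm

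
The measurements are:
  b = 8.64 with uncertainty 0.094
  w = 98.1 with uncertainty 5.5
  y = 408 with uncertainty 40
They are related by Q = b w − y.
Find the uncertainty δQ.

62.8

Let p = b·w = 848. δp/p = √((1·δb/b)² + (1·δw/w)²) = √(0.000118 + 0.00314) = 0.0571, so δp = 48.4.
Q = p − y: δQ = √(δp² + δy²) = √(2340 + 1600) = 62.8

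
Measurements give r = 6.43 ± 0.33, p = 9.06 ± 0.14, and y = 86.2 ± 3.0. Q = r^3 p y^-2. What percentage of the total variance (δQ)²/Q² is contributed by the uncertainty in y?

(δQ/Q)² = (3·δr/r)² + (1·δp/p)² + (-2·δy/y)²
  r term: (3×0.0513)² = 0.0237
  p term: (1×0.0155)² = 0.000239
  y term: (-2×0.0348)² = 0.00484
Total = 0.0288. Share from y = 0.00484/0.0288 = 0.168.

16.8%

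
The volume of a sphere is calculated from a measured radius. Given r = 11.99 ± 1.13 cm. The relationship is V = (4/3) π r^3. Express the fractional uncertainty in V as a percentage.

V ∝ r^3, so δV/V = |3| · δr/r = 3 × 0.0942 = 0.283.

28.3%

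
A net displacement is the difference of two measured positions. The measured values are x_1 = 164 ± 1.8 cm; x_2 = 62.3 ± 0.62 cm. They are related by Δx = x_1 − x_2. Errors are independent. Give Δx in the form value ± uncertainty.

Each term contributes (cᵢ δxᵢ)² to (δΔx)²:
  (δx_1)² = 3.24;  (δx_2)² = 0.384
δΔx = √(3.62) = 1.90 cm
Δx = 102 cm.

102 ± 1.90 cm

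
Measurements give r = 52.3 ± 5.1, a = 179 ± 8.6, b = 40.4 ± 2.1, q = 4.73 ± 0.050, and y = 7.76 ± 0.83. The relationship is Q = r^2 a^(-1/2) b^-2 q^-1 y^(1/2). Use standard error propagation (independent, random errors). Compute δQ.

0.0169

Products/powers → add relative errors in quadrature, weighted by exponent:
  (2·δr/r)² = (2×0.0975)² = 0.0380;  (−½·δa/a)² = (-0.5×0.0480)² = 0.000577;  (-2·δb/b)² = (-2×0.0520)² = 0.0108;  (-1·δq/q)² = (-1×0.0106)² = 0.000112;  (½·δy/y)² = (0.5×0.107)² = 0.00286
δQ/Q = √(0.0524) = 0.229
Q = 0.0738, so δQ = 0.229 × 0.0738 = 0.0169.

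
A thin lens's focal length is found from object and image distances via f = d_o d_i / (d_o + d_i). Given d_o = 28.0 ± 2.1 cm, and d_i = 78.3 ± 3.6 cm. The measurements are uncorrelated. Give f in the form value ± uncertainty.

∂f/∂d_o = (d_i/(d_o+d_i))² = 0.543;  ∂f/∂d_i = (d_o/(d_o+d_i))² = 0.0694
δf = √((∂f/∂d_o · δd_o)² + (∂f/∂d_i · δd_i)²) = √(1.30 + 0.0624) = 1.17 cm
f = 20.6 cm.

20.6 ± 1.17 cm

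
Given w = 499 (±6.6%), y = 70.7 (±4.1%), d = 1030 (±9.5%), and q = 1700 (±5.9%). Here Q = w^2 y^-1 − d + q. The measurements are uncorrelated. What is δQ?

507

Let p = w^2·y^-1 = 3520. δp/p = √((2·δw/w)² + (-1·δy/y)²) = √(0.0174 + 0.00168) = 0.138, so δp = 487.
Q = p − d + q: δQ = √(δp² + δd² + δq²) = √(2.37e+05 + 9570 + 10100) = 507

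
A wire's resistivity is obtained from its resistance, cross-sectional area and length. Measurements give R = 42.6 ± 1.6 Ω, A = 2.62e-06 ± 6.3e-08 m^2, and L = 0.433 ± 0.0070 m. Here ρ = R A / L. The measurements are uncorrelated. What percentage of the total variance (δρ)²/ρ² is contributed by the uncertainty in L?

11.6%

(δρ/ρ)² = (1·δR/R)² + (1·δA/A)² + (-1·δL/L)²
  R term: (1×0.0376)² = 0.00141
  A term: (1×0.0240)² = 0.000578
  L term: (-1×0.0162)² = 0.000261
Total = 0.00225. Share from L = 0.000261/0.00225 = 0.116.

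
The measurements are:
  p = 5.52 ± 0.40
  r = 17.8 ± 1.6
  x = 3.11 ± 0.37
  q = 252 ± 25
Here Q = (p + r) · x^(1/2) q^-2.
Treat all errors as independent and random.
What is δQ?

Let u = p + r = 23.3. δu = √(δp² + δr²) = √(0.160 + 2.56) = 1.65, so δu/u = 0.0707.
Q is then a monomial in u, x, q:
δQ/Q = √((δu/u)² + (½·δx/x)² + (-2·δq/q)²) = √(0.00500 + 0.00354 + 0.0394) = 0.219
Q = 0.000648, so δQ = 0.219 × 0.000648 = 0.000142.

0.000142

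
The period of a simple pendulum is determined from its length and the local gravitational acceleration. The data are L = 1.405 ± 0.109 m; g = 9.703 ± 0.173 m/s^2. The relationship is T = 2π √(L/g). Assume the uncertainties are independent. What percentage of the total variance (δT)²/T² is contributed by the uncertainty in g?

5.02%

(δT/T)² = (½·δL/L)² + (−½·δg/g)²
  L term: (0.5×0.0776)² = 0.00150
  g term: (-0.5×0.0178)² = 7.95e-05
Total = 0.00158. Share from g = 7.95e-05/0.00158 = 0.0502.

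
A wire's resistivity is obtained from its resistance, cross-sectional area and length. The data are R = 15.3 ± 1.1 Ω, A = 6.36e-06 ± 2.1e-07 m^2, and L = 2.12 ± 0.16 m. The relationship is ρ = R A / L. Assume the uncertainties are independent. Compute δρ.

Products/powers → add relative errors in quadrature, weighted by exponent:
  (1·δR/R)² = (1×0.0719)² = 0.00517;  (1·δA/A)² = (1×0.0330)² = 0.00109;  (-1·δL/L)² = (-1×0.0755)² = 0.00570
δρ/ρ = √(0.0120) = 0.109
ρ = 4.59e-05 Ω·m, so δρ = 0.109 × 4.59e-05 = 5.02e-06 Ω·m.

5.02e-06 Ω·m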